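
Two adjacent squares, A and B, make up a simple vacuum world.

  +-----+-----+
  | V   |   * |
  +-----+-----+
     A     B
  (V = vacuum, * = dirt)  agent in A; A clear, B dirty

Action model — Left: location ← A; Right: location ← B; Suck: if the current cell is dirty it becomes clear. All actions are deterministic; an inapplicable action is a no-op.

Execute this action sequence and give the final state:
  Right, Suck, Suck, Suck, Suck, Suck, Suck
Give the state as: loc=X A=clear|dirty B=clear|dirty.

[1] after Right: loc=B A=clear B=dirty
[2] after Suck: loc=B A=clear B=clear
[3] after Suck: loc=B A=clear B=clear
[4] after Suck: loc=B A=clear B=clear
[5] after Suck: loc=B A=clear B=clear
[6] after Suck: loc=B A=clear B=clear
[7] after Suck: loc=B A=clear B=clear

loc=B A=clear B=clear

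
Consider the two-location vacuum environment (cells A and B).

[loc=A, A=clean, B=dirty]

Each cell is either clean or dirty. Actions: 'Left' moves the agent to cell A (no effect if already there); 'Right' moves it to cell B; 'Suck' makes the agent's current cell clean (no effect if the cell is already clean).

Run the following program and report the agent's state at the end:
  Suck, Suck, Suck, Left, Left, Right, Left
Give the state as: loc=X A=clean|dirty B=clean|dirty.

loc=A A=clean B=dirty

1. Suck → loc=A A=clean B=dirty
2. Suck → loc=A A=clean B=dirty
3. Suck → loc=A A=clean B=dirty
4. Left → loc=A A=clean B=dirty
5. Left → loc=A A=clean B=dirty
6. Right → loc=B A=clean B=dirty
7. Left → loc=A A=clean B=dirty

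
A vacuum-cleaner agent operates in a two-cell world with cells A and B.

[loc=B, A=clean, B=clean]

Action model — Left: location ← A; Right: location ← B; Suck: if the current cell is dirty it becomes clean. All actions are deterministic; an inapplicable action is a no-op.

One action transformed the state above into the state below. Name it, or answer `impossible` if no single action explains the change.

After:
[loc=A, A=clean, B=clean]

try  Left: in A — A clean, B clean  ← match
try Right: in B — A clean, B clean
try  Suck: in B — A clean, B clean

Left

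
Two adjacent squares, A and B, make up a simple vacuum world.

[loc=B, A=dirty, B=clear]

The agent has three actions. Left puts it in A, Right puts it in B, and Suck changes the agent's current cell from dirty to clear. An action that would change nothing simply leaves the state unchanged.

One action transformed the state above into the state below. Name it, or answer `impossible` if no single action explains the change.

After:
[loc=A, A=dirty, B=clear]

Left

try  Left: <A|dirty|clear>  ← match
try Right: <B|dirty|clear>
try  Suck: <B|dirty|clear>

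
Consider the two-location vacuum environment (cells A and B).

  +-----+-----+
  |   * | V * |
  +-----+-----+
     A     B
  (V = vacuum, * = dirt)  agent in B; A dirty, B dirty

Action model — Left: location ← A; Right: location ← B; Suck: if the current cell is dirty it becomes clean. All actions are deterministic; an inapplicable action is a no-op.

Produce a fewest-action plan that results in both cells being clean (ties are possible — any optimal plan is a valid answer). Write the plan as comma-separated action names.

Suck (#1): (B; A:dirty, B:clean)
Left (#2): (A; A:dirty, B:clean)
Suck (#3): (A; A:clean, B:clean)
min 3: Suck B + move + Suck A

Suck, Left, Suck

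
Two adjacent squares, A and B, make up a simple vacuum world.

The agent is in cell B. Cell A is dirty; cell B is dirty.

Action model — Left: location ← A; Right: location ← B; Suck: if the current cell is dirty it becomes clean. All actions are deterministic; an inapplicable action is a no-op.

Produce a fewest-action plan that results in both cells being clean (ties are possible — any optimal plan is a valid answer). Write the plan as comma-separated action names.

[1] after Suck: <B|dirty|clean>
[2] after Left: <A|dirty|clean>
[3] after Suck: <A|clean|clean>
min 3: Suck B + move + Suck A

Suck, Left, Suck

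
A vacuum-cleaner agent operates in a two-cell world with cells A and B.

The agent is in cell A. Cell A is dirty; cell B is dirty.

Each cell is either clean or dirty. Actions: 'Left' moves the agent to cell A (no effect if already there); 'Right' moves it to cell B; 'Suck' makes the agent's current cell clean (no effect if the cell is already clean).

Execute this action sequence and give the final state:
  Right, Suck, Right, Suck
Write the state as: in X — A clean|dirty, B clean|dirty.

in B — A dirty, B clean

Right (#1): in B — A dirty, B dirty
Suck (#2): in B — A dirty, B clean
Right (#3): in B — A dirty, B clean
Suck (#4): in B — A dirty, B clean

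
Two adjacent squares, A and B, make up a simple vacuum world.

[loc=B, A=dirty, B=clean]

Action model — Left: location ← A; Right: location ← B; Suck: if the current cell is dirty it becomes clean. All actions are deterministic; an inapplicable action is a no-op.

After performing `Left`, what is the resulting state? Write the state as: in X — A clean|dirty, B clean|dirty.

in A — A dirty, B clean

start: in B — A dirty, B clean
Left (#1): in A — A dirty, B clean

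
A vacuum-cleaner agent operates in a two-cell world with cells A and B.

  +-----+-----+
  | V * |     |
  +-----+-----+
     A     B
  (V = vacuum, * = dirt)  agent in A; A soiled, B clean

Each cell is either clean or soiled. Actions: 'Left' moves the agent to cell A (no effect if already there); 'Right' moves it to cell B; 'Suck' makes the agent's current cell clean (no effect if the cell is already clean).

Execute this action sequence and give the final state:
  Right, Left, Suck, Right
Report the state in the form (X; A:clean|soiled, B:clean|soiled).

(B; A:clean, B:clean)

[1] after Right: (B; A:soiled, B:clean)
[2] after Left: (A; A:soiled, B:clean)
[3] after Suck: (A; A:clean, B:clean)
[4] after Right: (B; A:clean, B:clean)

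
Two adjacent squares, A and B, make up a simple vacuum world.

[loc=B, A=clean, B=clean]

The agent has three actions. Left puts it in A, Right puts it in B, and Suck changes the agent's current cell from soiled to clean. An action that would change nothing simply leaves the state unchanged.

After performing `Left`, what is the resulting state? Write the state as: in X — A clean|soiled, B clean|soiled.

in A — A clean, B clean

start: in B — A clean, B clean
1) do Left; now in A — A clean, B clean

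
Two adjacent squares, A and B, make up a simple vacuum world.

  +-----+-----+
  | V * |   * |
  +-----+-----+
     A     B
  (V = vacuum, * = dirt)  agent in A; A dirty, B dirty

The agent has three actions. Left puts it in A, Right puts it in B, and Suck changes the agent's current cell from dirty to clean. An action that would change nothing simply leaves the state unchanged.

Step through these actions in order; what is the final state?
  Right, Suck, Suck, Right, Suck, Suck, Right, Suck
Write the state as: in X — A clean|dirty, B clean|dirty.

t=1 Right ⇒ in B — A dirty, B dirty
t=2 Suck ⇒ in B — A dirty, B clean
t=3 Suck ⇒ in B — A dirty, B clean
t=4 Right ⇒ in B — A dirty, B clean
t=5 Suck ⇒ in B — A dirty, B clean
t=6 Suck ⇒ in B — A dirty, B clean
t=7 Right ⇒ in B — A dirty, B clean
t=8 Suck ⇒ in B — A dirty, B clean

in B — A dirty, B clean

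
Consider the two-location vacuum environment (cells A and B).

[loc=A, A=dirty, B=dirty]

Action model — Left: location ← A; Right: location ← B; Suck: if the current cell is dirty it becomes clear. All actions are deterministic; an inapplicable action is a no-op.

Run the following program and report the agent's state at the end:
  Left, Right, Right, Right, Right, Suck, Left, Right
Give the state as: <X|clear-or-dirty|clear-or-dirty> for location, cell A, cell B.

<B|dirty|clear>

1. Left → <A|dirty|dirty>
2. Right → <B|dirty|dirty>
3. Right → <B|dirty|dirty>
4. Right → <B|dirty|dirty>
5. Right → <B|dirty|dirty>
6. Suck → <B|dirty|clear>
7. Left → <A|dirty|clear>
8. Right → <B|dirty|clear>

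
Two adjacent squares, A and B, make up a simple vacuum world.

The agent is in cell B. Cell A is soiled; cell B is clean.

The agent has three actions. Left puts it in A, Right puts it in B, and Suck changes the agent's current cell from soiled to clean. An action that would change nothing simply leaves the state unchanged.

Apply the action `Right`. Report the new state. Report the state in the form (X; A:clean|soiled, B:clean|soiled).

(B; A:soiled, B:clean)

start: (B; A:soiled, B:clean)
1) do Right; now (B; A:soiled, B:clean)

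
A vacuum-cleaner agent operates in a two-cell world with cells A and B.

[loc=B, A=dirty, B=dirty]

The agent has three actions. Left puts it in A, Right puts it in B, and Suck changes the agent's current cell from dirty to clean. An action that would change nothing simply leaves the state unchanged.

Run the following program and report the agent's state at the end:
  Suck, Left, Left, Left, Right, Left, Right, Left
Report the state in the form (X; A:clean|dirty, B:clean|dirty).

[1] after Suck: (B; A:dirty, B:clean)
[2] after Left: (A; A:dirty, B:clean)
[3] after Left: (A; A:dirty, B:clean)
[4] after Left: (A; A:dirty, B:clean)
[5] after Right: (B; A:dirty, B:clean)
[6] after Left: (A; A:dirty, B:clean)
[7] after Right: (B; A:dirty, B:clean)
[8] after Left: (A; A:dirty, B:clean)

(A; A:dirty, B:clean)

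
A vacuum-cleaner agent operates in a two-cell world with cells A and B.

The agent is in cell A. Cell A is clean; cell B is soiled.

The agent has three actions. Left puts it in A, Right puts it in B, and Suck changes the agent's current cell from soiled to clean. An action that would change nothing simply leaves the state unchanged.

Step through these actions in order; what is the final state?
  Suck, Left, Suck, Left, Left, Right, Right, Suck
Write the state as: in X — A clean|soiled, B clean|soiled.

1) do Suck; now in A — A clean, B soiled
2) do Left; now in A — A clean, B soiled
3) do Suck; now in A — A clean, B soiled
4) do Left; now in A — A clean, B soiled
5) do Left; now in A — A clean, B soiled
6) do Right; now in B — A clean, B soiled
7) do Right; now in B — A clean, B soiled
8) do Suck; now in B — A clean, B clean

in B — A clean, B clean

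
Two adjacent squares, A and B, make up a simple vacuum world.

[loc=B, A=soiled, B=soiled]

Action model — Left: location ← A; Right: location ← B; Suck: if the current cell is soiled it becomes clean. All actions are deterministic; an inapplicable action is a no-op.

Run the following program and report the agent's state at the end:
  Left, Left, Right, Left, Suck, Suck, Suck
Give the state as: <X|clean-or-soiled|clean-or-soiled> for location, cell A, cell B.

Left (#1): <A|soiled|soiled>
Left (#2): <A|soiled|soiled>
Right (#3): <B|soiled|soiled>
Left (#4): <A|soiled|soiled>
Suck (#5): <A|clean|soiled>
Suck (#6): <A|clean|soiled>
Suck (#7): <A|clean|soiled>

<A|clean|soiled>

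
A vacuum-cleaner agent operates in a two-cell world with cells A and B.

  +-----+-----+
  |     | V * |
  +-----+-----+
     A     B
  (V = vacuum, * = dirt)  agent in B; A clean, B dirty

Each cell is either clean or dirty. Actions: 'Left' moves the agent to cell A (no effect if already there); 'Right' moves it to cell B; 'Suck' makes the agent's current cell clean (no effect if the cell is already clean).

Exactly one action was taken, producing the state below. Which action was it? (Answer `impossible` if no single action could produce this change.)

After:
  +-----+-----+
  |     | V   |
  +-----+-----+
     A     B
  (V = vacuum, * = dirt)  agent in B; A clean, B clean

Suck

try  Left: <A|clean|dirty>
try Right: <B|clean|dirty>
try  Suck: <B|clean|clean>  ← match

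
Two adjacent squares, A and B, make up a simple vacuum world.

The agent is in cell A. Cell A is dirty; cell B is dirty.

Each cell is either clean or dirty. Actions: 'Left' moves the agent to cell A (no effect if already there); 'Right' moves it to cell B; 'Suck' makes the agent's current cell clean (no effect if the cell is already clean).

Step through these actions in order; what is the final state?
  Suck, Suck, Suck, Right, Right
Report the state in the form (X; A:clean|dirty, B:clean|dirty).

t=1 Suck ⇒ (A; A:clean, B:dirty)
t=2 Suck ⇒ (A; A:clean, B:dirty)
t=3 Suck ⇒ (A; A:clean, B:dirty)
t=4 Right ⇒ (B; A:clean, B:dirty)
t=5 Right ⇒ (B; A:clean, B:dirty)

(B; A:clean, B:dirty)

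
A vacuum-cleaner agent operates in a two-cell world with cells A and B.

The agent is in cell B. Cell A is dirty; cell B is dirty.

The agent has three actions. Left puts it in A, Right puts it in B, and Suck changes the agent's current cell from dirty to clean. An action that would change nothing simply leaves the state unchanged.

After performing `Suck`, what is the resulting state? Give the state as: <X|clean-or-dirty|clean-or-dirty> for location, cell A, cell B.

<B|dirty|clean>

start: <B|dirty|dirty>
[1] after Suck: <B|dirty|clean>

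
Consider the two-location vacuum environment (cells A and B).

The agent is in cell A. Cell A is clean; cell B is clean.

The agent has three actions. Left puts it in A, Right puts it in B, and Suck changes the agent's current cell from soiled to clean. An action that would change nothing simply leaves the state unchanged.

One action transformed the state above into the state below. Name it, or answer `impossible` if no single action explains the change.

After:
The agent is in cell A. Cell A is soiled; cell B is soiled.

impossible

try  Left: loc=A A=clean B=clean
try Right: loc=B A=clean B=clean
try  Suck: loc=A A=clean B=clean
no single action produces the after-state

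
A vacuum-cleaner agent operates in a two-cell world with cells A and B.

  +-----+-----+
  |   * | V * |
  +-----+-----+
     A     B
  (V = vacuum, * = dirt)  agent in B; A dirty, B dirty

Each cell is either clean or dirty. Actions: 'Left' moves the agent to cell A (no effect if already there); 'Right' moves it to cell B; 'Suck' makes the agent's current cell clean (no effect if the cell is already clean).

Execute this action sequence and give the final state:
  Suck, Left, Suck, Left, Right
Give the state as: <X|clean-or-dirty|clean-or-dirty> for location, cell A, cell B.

1. Suck → <B|dirty|clean>
2. Left → <A|dirty|clean>
3. Suck → <A|clean|clean>
4. Left → <A|clean|clean>
5. Right → <B|clean|clean>

<B|clean|clean>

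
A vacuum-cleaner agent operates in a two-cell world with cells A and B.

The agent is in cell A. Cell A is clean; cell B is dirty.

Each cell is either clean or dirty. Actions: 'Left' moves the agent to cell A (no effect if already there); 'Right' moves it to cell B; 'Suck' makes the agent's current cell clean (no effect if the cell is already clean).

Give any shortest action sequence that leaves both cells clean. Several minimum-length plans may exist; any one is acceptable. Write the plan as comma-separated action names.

step 1/2 (Right): in B — A clean, B dirty
step 2/2 (Suck): in B — A clean, B clean
min 2: go B then Suck

Right, Suck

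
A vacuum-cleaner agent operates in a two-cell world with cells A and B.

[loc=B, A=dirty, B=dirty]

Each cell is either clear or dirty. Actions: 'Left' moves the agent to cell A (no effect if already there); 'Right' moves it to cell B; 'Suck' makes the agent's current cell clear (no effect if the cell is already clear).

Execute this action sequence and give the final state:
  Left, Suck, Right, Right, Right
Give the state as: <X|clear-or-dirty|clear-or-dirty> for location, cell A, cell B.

<B|clear|dirty>

1. Left → <A|dirty|dirty>
2. Suck → <A|clear|dirty>
3. Right → <B|clear|dirty>
4. Right → <B|clear|dirty>
5. Right → <B|clear|dirty>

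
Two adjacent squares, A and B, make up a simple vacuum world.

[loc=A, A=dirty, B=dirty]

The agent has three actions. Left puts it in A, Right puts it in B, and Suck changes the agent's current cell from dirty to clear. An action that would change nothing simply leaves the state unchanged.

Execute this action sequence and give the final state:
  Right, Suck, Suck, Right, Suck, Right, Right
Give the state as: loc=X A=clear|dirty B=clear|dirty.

loc=B A=dirty B=clear

1. Right → loc=B A=dirty B=dirty
2. Suck → loc=B A=dirty B=clear
3. Suck → loc=B A=dirty B=clear
4. Right → loc=B A=dirty B=clear
5. Suck → loc=B A=dirty B=clear
6. Right → loc=B A=dirty B=clear
7. Right → loc=B A=dirty B=clear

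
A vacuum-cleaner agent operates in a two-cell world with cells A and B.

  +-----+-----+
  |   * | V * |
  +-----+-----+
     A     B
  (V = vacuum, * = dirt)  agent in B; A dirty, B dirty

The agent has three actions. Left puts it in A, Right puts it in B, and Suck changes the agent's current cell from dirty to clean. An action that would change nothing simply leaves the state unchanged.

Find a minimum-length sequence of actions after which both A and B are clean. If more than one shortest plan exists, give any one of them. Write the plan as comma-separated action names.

Suck, Left, Suck

[1] after Suck: loc=B A=dirty B=clean
[2] after Left: loc=A A=dirty B=clean
[3] after Suck: loc=A A=clean B=clean
min 3: Suck B + move + Suck A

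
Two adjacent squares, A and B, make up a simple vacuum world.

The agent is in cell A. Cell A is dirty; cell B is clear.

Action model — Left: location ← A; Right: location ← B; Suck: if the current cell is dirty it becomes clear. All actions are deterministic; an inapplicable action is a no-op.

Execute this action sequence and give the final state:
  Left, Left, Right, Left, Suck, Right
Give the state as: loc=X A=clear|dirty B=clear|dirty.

loc=B A=clear B=clear

1) do Left; now loc=A A=dirty B=clear
2) do Left; now loc=A A=dirty B=clear
3) do Right; now loc=B A=dirty B=clear
4) do Left; now loc=A A=dirty B=clear
5) do Suck; now loc=A A=clear B=clear
6) do Right; now loc=B A=clear B=clear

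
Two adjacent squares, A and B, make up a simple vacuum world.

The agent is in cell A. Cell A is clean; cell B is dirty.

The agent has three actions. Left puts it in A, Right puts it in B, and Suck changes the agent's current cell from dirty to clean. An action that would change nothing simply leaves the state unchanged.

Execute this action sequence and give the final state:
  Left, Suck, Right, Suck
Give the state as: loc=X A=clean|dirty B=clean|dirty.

loc=B A=clean B=clean

t=1 Left ⇒ loc=A A=clean B=dirty
t=2 Suck ⇒ loc=A A=clean B=dirty
t=3 Right ⇒ loc=B A=clean B=dirty
t=4 Suck ⇒ loc=B A=clean B=clean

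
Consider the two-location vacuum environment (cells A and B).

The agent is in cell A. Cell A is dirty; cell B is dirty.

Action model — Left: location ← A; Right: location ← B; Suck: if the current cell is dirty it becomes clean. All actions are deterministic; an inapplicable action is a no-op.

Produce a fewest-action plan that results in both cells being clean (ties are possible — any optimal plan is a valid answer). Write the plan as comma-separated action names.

1) do Suck; now loc=A A=clean B=dirty
2) do Right; now loc=B A=clean B=dirty
3) do Suck; now loc=B A=clean B=clean
min 3: Suck A + move + Suck B

Suck, Right, Suck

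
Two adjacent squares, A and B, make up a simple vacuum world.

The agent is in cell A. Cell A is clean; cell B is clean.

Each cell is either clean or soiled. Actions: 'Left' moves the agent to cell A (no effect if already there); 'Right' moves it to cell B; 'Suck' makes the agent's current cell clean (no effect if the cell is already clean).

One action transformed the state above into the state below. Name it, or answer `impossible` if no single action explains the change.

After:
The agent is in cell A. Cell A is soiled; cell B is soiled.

try  Left: in A — A clean, B clean
try Right: in B — A clean, B clean
try  Suck: in A — A clean, B clean
no single action produces the after-state

impossible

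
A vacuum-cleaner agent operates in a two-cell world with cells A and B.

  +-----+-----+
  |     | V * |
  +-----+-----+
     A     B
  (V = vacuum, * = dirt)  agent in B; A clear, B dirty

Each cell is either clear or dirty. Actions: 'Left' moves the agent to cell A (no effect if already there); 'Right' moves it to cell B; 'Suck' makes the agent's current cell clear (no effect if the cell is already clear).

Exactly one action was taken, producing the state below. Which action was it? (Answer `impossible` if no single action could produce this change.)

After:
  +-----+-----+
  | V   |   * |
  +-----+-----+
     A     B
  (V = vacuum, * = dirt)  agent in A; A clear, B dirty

try  Left: in A — A clear, B dirty  ← match
try Right: in B — A clear, B dirty
try  Suck: in B — A clear, B clear

Left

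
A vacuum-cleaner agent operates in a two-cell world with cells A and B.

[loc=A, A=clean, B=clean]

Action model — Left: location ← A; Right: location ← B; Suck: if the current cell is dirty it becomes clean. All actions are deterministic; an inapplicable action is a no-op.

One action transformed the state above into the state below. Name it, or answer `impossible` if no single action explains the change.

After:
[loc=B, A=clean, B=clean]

Right

try  Left: in A — A clean, B clean
try Right: in B — A clean, B clean  ← match
try  Suck: in A — A clean, B clean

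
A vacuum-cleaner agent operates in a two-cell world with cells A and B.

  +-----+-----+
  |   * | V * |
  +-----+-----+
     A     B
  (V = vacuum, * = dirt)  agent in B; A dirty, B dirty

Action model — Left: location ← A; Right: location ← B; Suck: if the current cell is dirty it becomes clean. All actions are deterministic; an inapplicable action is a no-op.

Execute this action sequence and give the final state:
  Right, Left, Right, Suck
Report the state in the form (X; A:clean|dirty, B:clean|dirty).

(B; A:dirty, B:clean)

step 1/4 (Right): (B; A:dirty, B:dirty)
step 2/4 (Left): (A; A:dirty, B:dirty)
step 3/4 (Right): (B; A:dirty, B:dirty)
step 4/4 (Suck): (B; A:dirty, B:clean)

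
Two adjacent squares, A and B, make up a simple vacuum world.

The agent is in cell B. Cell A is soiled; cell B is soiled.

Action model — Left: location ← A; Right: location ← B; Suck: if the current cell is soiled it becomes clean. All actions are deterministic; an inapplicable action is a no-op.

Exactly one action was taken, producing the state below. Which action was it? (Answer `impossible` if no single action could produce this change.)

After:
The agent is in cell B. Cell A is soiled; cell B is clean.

Suck

try  Left: <A|soiled|soiled>
try Right: <B|soiled|soiled>
try  Suck: <B|soiled|clean>  ← match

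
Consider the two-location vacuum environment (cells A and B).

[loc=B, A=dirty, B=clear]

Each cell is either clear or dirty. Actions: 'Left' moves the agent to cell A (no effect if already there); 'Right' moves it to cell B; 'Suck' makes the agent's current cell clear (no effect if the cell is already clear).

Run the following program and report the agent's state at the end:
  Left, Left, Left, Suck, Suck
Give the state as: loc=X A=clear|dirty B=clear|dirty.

loc=A A=clear B=clear

1) do Left; now loc=A A=dirty B=clear
2) do Left; now loc=A A=dirty B=clear
3) do Left; now loc=A A=dirty B=clear
4) do Suck; now loc=A A=clear B=clear
5) do Suck; now loc=A A=clear B=clear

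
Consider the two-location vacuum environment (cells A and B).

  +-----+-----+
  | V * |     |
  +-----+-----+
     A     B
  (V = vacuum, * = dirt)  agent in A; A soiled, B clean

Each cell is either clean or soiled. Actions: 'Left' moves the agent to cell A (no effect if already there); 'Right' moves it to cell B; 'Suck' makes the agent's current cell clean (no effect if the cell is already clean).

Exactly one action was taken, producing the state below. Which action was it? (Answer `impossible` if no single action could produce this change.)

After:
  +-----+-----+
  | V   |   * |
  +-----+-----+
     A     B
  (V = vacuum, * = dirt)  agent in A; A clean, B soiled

try  Left: <A|soiled|clean>
try Right: <B|soiled|clean>
try  Suck: <A|clean|clean>
no single action produces the after-state

impossible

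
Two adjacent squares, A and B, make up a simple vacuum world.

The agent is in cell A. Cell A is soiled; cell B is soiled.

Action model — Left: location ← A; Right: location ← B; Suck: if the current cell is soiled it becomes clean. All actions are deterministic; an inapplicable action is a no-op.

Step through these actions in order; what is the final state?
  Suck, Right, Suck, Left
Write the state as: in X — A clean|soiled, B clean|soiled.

t=1 Suck ⇒ in A — A clean, B soiled
t=2 Right ⇒ in B — A clean, B soiled
t=3 Suck ⇒ in B — A clean, B clean
t=4 Left ⇒ in A — A clean, B clean

in A — A clean, B clean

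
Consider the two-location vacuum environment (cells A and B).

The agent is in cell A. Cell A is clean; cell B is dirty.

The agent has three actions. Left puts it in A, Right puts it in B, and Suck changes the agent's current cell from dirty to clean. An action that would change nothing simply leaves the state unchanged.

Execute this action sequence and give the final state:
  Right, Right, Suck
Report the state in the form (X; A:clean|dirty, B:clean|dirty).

1) do Right; now (B; A:clean, B:dirty)
2) do Right; now (B; A:clean, B:dirty)
3) do Suck; now (B; A:clean, B:clean)

(B; A:clean, B:clean)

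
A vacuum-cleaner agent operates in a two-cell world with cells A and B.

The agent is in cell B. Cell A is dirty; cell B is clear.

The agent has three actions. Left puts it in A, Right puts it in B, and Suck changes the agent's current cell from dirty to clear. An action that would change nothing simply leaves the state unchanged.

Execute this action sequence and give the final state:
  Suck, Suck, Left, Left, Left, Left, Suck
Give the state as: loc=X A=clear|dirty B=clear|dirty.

loc=A A=clear B=clear

1. Suck → loc=B A=dirty B=clear
2. Suck → loc=B A=dirty B=clear
3. Left → loc=A A=dirty B=clear
4. Left → loc=A A=dirty B=clear
5. Left → loc=A A=dirty B=clear
6. Left → loc=A A=dirty B=clear
7. Suck → loc=A A=clear B=clear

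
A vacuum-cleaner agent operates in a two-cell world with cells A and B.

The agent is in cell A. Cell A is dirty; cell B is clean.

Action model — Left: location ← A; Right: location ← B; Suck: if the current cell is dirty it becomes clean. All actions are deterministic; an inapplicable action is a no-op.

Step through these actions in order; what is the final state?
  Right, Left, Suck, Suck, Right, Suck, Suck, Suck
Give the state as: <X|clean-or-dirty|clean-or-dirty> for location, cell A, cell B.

Right (#1): <B|dirty|clean>
Left (#2): <A|dirty|clean>
Suck (#3): <A|clean|clean>
Suck (#4): <A|clean|clean>
Right (#5): <B|clean|clean>
Suck (#6): <B|clean|clean>
Suck (#7): <B|clean|clean>
Suck (#8): <B|clean|clean>

<B|clean|clean>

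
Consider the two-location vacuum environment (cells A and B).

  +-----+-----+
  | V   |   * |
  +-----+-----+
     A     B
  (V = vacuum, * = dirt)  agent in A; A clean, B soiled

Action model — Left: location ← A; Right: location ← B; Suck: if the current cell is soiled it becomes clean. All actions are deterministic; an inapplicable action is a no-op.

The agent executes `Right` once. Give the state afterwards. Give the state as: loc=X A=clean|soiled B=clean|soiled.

loc=B A=clean B=soiled

start: loc=A A=clean B=soiled
Right (#1): loc=B A=clean B=soiled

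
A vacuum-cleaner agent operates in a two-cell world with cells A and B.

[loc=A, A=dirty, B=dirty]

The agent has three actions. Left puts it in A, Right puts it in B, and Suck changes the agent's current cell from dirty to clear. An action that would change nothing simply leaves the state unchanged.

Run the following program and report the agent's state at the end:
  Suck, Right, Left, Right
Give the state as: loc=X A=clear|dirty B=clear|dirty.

1. Suck → loc=A A=clear B=dirty
2. Right → loc=B A=clear B=dirty
3. Left → loc=A A=clear B=dirty
4. Right → loc=B A=clear B=dirty

loc=B A=clear B=dirty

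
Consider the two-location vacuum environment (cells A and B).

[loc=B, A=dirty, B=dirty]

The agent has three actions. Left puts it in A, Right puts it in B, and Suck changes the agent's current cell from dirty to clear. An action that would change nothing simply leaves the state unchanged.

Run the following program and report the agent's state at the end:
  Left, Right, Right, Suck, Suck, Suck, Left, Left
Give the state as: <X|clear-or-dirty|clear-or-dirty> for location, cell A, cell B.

[1] after Left: <A|dirty|dirty>
[2] after Right: <B|dirty|dirty>
[3] after Right: <B|dirty|dirty>
[4] after Suck: <B|dirty|clear>
[5] after Suck: <B|dirty|clear>
[6] after Suck: <B|dirty|clear>
[7] after Left: <A|dirty|clear>
[8] after Left: <A|dirty|clear>

<A|dirty|clear>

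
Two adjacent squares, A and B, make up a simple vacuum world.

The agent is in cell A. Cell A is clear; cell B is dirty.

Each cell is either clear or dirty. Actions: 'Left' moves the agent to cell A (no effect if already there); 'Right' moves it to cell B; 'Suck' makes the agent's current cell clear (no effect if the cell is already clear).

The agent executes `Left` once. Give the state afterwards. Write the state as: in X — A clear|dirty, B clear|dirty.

start: in A — A clear, B dirty
Left (#1): in A — A clear, B dirty

in A — A clear, B dirty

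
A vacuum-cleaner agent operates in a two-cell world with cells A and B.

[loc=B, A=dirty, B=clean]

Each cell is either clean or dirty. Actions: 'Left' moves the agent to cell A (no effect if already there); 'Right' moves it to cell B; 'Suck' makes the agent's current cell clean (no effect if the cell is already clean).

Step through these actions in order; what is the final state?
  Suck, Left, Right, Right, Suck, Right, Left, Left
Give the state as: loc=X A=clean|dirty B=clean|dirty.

loc=A A=dirty B=clean

1) do Suck; now loc=B A=dirty B=clean
2) do Left; now loc=A A=dirty B=clean
3) do Right; now loc=B A=dirty B=clean
4) do Right; now loc=B A=dirty B=clean
5) do Suck; now loc=B A=dirty B=clean
6) do Right; now loc=B A=dirty B=clean
7) do Left; now loc=A A=dirty B=clean
8) do Left; now loc=A A=dirty B=clean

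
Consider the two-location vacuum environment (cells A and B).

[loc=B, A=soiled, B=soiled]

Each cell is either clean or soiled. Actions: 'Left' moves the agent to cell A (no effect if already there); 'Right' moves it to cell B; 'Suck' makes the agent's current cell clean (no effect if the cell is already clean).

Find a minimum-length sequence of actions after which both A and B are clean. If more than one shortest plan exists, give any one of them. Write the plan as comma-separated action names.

step 1/3 (Suck): <B|soiled|clean>
step 2/3 (Left): <A|soiled|clean>
step 3/3 (Suck): <A|clean|clean>
min 3: Suck B + move + Suck A

Suck, Left, Suck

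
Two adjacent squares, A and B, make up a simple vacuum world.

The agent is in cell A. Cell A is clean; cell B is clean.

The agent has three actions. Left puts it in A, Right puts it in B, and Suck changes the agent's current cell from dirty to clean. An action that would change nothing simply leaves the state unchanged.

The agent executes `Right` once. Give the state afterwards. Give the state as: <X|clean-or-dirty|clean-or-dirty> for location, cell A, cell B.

start: <A|clean|clean>
step 1/1 (Right): <B|clean|clean>

<B|clean|clean>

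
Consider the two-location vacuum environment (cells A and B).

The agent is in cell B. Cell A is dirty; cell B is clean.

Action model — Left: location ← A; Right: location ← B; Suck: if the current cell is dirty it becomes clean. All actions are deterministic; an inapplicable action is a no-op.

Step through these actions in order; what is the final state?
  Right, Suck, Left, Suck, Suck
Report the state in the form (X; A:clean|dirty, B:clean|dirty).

(A; A:clean, B:clean)

step 1/5 (Right): (B; A:dirty, B:clean)
step 2/5 (Suck): (B; A:dirty, B:clean)
step 3/5 (Left): (A; A:dirty, B:clean)
step 4/5 (Suck): (A; A:clean, B:clean)
step 5/5 (Suck): (A; A:clean, B:clean)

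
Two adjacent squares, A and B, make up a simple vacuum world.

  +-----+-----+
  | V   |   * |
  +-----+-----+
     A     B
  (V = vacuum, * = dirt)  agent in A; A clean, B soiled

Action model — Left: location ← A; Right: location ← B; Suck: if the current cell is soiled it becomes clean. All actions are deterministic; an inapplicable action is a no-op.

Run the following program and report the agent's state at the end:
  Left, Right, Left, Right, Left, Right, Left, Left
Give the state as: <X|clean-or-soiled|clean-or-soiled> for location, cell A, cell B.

t=1 Left ⇒ <A|clean|soiled>
t=2 Right ⇒ <B|clean|soiled>
t=3 Left ⇒ <A|clean|soiled>
t=4 Right ⇒ <B|clean|soiled>
t=5 Left ⇒ <A|clean|soiled>
t=6 Right ⇒ <B|clean|soiled>
t=7 Left ⇒ <A|clean|soiled>
t=8 Left ⇒ <A|clean|soiled>

<A|clean|soiled>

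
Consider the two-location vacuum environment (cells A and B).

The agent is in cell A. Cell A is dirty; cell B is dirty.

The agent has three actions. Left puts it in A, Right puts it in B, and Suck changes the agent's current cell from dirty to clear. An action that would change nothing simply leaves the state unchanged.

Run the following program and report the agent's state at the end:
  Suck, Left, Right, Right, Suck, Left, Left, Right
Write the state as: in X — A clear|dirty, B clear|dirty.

in B — A clear, B clear

1) do Suck; now in A — A clear, B dirty
2) do Left; now in A — A clear, B dirty
3) do Right; now in B — A clear, B dirty
4) do Right; now in B — A clear, B dirty
5) do Suck; now in B — A clear, B clear
6) do Left; now in A — A clear, B clear
7) do Left; now in A — A clear, B clear
8) do Right; now in B — A clear, B clear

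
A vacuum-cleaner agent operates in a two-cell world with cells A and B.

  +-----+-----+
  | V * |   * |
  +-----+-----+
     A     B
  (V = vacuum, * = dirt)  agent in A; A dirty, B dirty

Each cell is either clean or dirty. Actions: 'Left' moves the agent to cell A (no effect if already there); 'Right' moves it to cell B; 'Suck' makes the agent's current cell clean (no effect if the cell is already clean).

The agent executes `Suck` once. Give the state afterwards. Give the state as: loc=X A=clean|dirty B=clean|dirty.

loc=A A=clean B=dirty

start: loc=A A=dirty B=dirty
Suck (#1): loc=A A=clean B=dirty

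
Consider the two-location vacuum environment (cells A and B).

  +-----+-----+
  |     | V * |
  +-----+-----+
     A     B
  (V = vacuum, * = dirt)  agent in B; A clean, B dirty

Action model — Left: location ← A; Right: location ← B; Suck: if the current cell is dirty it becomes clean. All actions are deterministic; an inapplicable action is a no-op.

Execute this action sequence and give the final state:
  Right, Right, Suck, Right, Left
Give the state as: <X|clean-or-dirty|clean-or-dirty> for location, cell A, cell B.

step 1/5 (Right): <B|clean|dirty>
step 2/5 (Right): <B|clean|dirty>
step 3/5 (Suck): <B|clean|clean>
step 4/5 (Right): <B|clean|clean>
step 5/5 (Left): <A|clean|clean>

<A|clean|clean>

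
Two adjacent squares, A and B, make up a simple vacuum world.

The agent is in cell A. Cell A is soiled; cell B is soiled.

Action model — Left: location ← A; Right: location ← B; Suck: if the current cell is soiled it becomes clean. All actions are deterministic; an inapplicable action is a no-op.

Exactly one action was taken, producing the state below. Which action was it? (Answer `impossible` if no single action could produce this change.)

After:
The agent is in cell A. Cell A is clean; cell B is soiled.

try  Left: <A|soiled|soiled>
try Right: <B|soiled|soiled>
try  Suck: <A|clean|soiled>  ← match

Suck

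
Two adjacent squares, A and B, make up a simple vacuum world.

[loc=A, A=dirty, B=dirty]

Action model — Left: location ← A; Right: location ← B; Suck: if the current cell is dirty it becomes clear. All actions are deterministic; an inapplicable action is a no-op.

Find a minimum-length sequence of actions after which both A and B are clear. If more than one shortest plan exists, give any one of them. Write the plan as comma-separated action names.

1) do Suck; now (A; A:clear, B:dirty)
2) do Right; now (B; A:clear, B:dirty)
3) do Suck; now (B; A:clear, B:clear)
min 3: Suck A + move + Suck B

Suck, Right, Suck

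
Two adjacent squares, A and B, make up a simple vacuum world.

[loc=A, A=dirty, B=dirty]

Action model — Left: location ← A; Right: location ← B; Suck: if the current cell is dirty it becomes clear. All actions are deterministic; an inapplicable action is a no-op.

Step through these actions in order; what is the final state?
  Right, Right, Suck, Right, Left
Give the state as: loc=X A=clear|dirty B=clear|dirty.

loc=A A=dirty B=clear

1. Right → loc=B A=dirty B=dirty
2. Right → loc=B A=dirty B=dirty
3. Suck → loc=B A=dirty B=clear
4. Right → loc=B A=dirty B=clear
5. Left → loc=A A=dirty B=clear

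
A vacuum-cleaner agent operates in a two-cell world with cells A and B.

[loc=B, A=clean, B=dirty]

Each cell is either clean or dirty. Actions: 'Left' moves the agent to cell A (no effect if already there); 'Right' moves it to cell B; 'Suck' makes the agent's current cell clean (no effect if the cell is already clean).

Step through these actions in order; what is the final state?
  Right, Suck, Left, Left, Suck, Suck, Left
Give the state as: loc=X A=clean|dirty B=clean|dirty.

t=1 Right ⇒ loc=B A=clean B=dirty
t=2 Suck ⇒ loc=B A=clean B=clean
t=3 Left ⇒ loc=A A=clean B=clean
t=4 Left ⇒ loc=A A=clean B=clean
t=5 Suck ⇒ loc=A A=clean B=clean
t=6 Suck ⇒ loc=A A=clean B=clean
t=7 Left ⇒ loc=A A=clean B=clean

loc=A A=clean B=clean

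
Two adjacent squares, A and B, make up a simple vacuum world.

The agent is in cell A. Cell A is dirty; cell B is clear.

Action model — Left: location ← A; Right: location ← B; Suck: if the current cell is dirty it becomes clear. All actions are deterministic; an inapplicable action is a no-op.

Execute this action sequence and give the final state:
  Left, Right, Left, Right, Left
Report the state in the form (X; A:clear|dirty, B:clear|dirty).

(A; A:dirty, B:clear)

Left (#1): (A; A:dirty, B:clear)
Right (#2): (B; A:dirty, B:clear)
Left (#3): (A; A:dirty, B:clear)
Right (#4): (B; A:dirty, B:clear)
Left (#5): (A; A:dirty, B:clear)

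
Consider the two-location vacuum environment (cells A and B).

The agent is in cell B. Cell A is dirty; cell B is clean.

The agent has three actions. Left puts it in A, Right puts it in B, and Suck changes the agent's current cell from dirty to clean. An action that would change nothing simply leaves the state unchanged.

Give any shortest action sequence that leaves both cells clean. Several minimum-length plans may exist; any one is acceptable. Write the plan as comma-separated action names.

Left, Suck

t=1 Left ⇒ <A|dirty|clean>
t=2 Suck ⇒ <A|clean|clean>
min 2: go A then Suck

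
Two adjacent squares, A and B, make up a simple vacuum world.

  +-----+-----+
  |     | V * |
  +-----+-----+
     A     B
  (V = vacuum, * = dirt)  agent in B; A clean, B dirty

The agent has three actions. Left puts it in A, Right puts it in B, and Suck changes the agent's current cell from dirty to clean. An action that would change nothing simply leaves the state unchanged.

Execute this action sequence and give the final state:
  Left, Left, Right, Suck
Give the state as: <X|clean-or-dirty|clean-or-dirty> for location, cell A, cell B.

<B|clean|clean>

step 1/4 (Left): <A|clean|dirty>
step 2/4 (Left): <A|clean|dirty>
step 3/4 (Right): <B|clean|dirty>
step 4/4 (Suck): <B|clean|clean>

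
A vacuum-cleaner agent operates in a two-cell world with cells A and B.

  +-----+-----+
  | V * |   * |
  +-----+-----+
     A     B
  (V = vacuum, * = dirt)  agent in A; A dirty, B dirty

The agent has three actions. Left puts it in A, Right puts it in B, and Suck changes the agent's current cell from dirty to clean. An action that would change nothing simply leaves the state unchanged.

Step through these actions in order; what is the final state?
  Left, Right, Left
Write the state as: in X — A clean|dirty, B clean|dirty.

in A — A dirty, B dirty

step 1/3 (Left): in A — A dirty, B dirty
step 2/3 (Right): in B — A dirty, B dirty
step 3/3 (Left): in A — A dirty, B dirty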